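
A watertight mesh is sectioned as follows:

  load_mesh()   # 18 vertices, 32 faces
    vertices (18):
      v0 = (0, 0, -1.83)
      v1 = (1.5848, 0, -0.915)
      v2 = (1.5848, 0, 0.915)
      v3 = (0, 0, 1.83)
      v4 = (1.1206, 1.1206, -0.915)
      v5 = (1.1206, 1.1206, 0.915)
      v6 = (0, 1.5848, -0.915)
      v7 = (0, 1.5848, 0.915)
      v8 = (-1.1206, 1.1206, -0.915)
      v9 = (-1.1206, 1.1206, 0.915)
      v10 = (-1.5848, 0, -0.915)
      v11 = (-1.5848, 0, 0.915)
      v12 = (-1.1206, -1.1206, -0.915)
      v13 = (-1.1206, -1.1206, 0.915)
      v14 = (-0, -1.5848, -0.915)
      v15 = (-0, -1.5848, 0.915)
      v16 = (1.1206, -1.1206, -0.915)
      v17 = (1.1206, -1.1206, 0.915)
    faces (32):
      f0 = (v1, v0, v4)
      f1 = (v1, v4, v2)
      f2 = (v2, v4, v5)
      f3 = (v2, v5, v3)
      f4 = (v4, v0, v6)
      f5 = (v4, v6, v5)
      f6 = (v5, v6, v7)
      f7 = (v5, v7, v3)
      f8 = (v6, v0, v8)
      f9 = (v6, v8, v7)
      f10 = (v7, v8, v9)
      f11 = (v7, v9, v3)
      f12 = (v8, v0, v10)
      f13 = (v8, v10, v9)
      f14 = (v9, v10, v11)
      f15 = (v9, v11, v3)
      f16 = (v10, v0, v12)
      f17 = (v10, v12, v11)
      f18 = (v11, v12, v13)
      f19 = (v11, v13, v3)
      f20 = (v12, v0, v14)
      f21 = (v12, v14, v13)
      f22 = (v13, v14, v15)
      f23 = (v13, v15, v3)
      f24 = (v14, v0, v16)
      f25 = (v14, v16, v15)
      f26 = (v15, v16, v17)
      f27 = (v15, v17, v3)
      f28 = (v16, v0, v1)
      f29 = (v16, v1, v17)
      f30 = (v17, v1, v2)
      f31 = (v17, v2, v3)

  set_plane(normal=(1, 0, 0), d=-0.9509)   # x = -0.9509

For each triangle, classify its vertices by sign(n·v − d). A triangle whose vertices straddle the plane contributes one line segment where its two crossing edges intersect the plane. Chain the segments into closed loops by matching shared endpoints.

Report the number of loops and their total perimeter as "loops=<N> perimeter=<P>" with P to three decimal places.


loops=1 perimeter=8.679

Straddling triangles (12 of 32):
  (v6,v0,v8) [++-] → (-0.9509, 0.9509, -1.05356)–(-0.9509, 1.1909, -0.915)  len=0.2771
  (v6,v8,v7) [+-+] → (-0.9509, 1.1909, -0.915)–(-0.9509, 1.1909, -0.637871)  len=0.2771
  (v7,v8,v9) [+--] → (-0.9509, 1.1909, -0.637871)–(-0.9509, 1.1909, 0.915)  len=1.5529
  (v7,v9,v3) [+-+] → (-0.9509, 1.1909, 0.915)–(-0.9509, 0.9509, 1.05356)  len=0.2771
  (v8,v0,v10) [-+-] → (-0.9509, 0.9509, -1.05356)–(-0.9509, 0, -1.28099)  len=0.9777
  (v9,v11,v3) [--+] → (-0.9509, 0, 1.28099)–(-0.9509, 0.9509, 1.05356)  len=0.9777
  (v10,v0,v12) [-+-] → (-0.9509, 0, -1.28099)–(-0.9509, -0.9509, -1.05356)  len=0.9777
  (v11,v13,v3) [--+] → (-0.9509, -0.9509, 1.05356)–(-0.9509, 0, 1.28099)  len=0.9777
  (v12,v0,v14) [-++] → (-0.9509, -0.9509, -1.05356)–(-0.9509, -1.1909, -0.915)  len=0.2771
  (v12,v14,v13) [-+-] → (-0.9509, -1.1909, -0.915)–(-0.9509, -1.1909, 0.637871)  len=1.5529
  (v13,v14,v15) [-++] → (-0.9509, -1.1909, 0.637871)–(-0.9509, -1.1909, 0.915)  len=0.2771
  (v13,v15,v3) [-++] → (-0.9509, -1.1909, 0.915)–(-0.9509, -0.9509, 1.05356)  len=0.2771

Chained into 1 loop(s):
  loop 1: 12 segments, perimeter = 8.6794
Total perimeter = 8.679


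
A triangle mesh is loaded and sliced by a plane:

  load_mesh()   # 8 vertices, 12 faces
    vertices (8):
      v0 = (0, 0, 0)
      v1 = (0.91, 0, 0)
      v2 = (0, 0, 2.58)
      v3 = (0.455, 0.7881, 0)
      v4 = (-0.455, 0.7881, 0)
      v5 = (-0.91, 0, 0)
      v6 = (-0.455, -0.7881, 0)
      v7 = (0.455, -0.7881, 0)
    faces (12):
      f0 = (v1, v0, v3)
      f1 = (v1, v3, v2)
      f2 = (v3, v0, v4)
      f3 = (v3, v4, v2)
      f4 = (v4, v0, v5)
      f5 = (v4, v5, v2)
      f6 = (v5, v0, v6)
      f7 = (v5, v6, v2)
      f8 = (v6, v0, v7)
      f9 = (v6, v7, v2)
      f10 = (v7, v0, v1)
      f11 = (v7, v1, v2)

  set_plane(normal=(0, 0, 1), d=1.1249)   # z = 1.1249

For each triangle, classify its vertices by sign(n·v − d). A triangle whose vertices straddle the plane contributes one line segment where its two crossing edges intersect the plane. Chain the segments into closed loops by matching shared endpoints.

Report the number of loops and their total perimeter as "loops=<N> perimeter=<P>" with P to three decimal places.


loops=1 perimeter=3.079

Straddling triangles (6 of 12):
  (v1,v3,v2) [--+] → (0.256616, 0.444482, 1.1249)–(0.513233, 0, 1.1249)  len=0.5132
  (v3,v4,v2) [--+] → (-0.256616, 0.444482, 1.1249)–(0.256616, 0.444482, 1.1249)  len=0.5132
  (v4,v5,v2) [--+] → (-0.513233, 0, 1.1249)–(-0.256616, 0.444482, 1.1249)  len=0.5132
  (v5,v6,v2) [--+] → (-0.256616, -0.444482, 1.1249)–(-0.513233, 0, 1.1249)  len=0.5132
  (v6,v7,v2) [--+] → (0.256616, -0.444482, 1.1249)–(-0.256616, -0.444482, 1.1249)  len=0.5132
  (v7,v1,v2) [--+] → (0.513233, 0, 1.1249)–(0.256616, -0.444482, 1.1249)  len=0.5132

Chained into 1 loop(s):
  loop 1: 6 segments, perimeter = 3.0794
Total perimeter = 3.079


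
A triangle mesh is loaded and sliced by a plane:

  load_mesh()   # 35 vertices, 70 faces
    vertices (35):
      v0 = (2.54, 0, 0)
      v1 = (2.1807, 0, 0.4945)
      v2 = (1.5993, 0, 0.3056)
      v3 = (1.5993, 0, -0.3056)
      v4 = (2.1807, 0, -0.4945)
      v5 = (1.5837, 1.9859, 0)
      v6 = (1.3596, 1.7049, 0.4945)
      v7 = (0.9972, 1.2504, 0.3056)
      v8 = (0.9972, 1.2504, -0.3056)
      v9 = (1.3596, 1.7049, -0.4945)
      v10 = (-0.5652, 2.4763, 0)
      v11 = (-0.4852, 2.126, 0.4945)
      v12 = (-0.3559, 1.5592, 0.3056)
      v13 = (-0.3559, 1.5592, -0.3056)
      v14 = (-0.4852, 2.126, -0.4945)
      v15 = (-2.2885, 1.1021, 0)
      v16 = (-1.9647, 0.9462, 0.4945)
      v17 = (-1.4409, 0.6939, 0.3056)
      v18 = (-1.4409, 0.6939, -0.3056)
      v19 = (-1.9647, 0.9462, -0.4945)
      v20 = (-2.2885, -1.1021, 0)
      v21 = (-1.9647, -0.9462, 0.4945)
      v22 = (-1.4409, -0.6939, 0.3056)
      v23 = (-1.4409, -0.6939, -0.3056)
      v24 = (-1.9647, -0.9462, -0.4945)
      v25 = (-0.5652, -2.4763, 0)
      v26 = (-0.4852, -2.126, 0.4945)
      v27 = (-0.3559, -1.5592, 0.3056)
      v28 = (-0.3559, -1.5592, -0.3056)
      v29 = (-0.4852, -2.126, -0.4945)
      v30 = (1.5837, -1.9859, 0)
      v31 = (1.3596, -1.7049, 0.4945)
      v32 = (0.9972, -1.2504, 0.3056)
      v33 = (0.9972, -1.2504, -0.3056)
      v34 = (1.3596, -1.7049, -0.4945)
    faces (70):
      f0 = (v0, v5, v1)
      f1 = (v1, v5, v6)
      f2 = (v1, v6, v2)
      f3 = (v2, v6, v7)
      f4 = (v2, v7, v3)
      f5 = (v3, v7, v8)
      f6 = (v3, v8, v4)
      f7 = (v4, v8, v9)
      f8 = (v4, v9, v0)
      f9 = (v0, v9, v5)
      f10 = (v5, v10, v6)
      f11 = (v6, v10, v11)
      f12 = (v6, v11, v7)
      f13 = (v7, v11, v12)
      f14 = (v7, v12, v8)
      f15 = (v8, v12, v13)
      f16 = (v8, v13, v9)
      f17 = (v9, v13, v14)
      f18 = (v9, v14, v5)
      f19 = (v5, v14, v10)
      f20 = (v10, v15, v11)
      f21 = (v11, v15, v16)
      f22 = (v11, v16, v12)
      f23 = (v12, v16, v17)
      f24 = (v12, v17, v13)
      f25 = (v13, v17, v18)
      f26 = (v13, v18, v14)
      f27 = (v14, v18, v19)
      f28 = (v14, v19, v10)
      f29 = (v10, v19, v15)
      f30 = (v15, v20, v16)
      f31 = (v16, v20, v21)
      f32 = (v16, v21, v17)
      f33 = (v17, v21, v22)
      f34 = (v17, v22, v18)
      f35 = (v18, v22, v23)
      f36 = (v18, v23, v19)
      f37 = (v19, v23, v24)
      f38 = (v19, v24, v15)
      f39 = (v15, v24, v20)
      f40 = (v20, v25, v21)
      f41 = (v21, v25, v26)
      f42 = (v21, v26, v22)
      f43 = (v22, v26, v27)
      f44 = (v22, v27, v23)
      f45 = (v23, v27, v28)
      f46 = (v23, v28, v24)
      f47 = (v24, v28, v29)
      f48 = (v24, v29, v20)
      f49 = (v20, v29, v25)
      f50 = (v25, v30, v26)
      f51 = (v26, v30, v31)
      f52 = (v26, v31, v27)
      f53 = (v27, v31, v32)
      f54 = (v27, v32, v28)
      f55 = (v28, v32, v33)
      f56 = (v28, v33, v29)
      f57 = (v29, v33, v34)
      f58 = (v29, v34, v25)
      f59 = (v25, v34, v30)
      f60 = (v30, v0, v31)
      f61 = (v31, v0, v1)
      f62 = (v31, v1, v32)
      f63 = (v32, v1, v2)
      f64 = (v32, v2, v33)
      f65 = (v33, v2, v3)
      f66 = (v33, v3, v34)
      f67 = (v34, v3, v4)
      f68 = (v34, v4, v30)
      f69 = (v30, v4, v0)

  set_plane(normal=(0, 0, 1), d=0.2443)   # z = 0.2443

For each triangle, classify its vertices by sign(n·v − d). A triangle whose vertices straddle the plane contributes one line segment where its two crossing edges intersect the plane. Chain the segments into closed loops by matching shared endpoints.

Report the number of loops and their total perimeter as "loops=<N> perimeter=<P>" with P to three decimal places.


Straddling triangles (28 of 70):
  (v0,v5,v1) [--+] → (1.87864, 1.0048, 0.2443)–(2.36249, 0, 0.2443)  len=1.1152
  (v1,v5,v6) [+-+] → (1.87864, 1.0048, 0.2443)–(1.47299, 1.84708, 0.2443)  len=0.9349
  (v2,v7,v3) [++-] → (1.05759, 1.12499, 0.2443)–(1.5993, 0, 0.2443)  len=1.2486
  (v3,v7,v8) [-+-] → (1.05759, 1.12499, 0.2443)–(0.9972, 1.2504, 0.2443)  len=0.1392
  (v5,v10,v6) [--+] → (0.385717, 2.0952, 0.2443)–(1.47299, 1.84708, 0.2443)  len=1.1152
  (v6,v10,v11) [+-+] → (0.385717, 2.0952, 0.2443)–(-0.525677, 2.30324, 0.2443)  len=0.9348
  (v7,v12,v8) [++-] → (-0.220192, 1.52823, 0.2443)–(0.9972, 1.2504, 0.2443)  len=1.2487
  (v8,v12,v13) [-+-] → (-0.220192, 1.52823, 0.2443)–(-0.3559, 1.5592, 0.2443)  len=0.1392
  (v10,v15,v11) [--+] → (-1.39761, 1.60794, 0.2443)–(-0.525677, 2.30324, 0.2443)  len=1.1152
  (v11,v15,v16) [+-+] → (-1.39761, 1.60794, 0.2443)–(-2.12853, 1.02508, 0.2443)  len=0.9349
  (v12,v17,v13) [++-] → (-1.33208, 0.780685, 0.2443)–(-0.3559, 1.5592, 0.2443)  len=1.2486
  (v13,v17,v18) [-+-] → (-1.33208, 0.780685, 0.2443)–(-1.4409, 0.6939, 0.2443)  len=0.1392
  (v15,v20,v16) [--+] → (-2.12853, -0.0901694, 0.2443)–(-2.12853, 1.02508, 0.2443)  len=1.1152
  (v16,v20,v21) [+-+] → (-2.12853, -0.0901694, 0.2443)–(-2.12853, -1.02508, 0.2443)  len=0.9349
  (v17,v22,v18) [++-] → (-1.4409, -0.554711, 0.2443)–(-1.4409, 0.6939, 0.2443)  len=1.2486
  (v18,v22,v23) [-+-] → (-1.4409, -0.554711, 0.2443)–(-1.4409, -0.6939, 0.2443)  len=0.1392
  (v20,v25,v21) [--+] → (-1.2566, -1.72038, 0.2443)–(-2.12853, -1.02508, 0.2443)  len=1.1152
  (v21,v25,v26) [+-+] → (-1.2566, -1.72038, 0.2443)–(-0.525677, -2.30324, 0.2443)  len=0.9349
  (v22,v27,v23) [++-] → (-0.46472, -1.47242, 0.2443)–(-1.4409, -0.6939, 0.2443)  len=1.2486
  (v23,v27,v28) [-+-] → (-0.46472, -1.47242, 0.2443)–(-0.3559, -1.5592, 0.2443)  len=0.1392
  (v25,v30,v26) [--+] → (0.561592, -2.05511, 0.2443)–(-0.525677, -2.30324, 0.2443)  len=1.1152
  (v26,v30,v31) [+-+] → (0.561592, -2.05511, 0.2443)–(1.47299, -1.84708, 0.2443)  len=0.9348
  (v27,v32,v28) [++-] → (0.861492, -1.28137, 0.2443)–(-0.3559, -1.5592, 0.2443)  len=1.2487
  (v28,v32,v33) [-+-] → (0.861492, -1.28137, 0.2443)–(0.9972, -1.2504, 0.2443)  len=0.1392
  (v30,v0,v31) [--+] → (1.95684, -0.842279, 0.2443)–(1.47299, -1.84708, 0.2443)  len=1.1152
  (v31,v0,v1) [+-+] → (1.95684, -0.842279, 0.2443)–(2.36249, 0, 0.2443)  len=0.9349
  (v32,v2,v33) [++-] → (1.53891, -0.125408, 0.2443)–(0.9972, -1.2504, 0.2443)  len=1.2486
  (v33,v2,v3) [-+-] → (1.53891, -0.125408, 0.2443)–(1.5993, 0, 0.2443)  len=0.1392

Chained into 2 loop(s):
  loop 1: 14 segments, perimeter = 14.3506
  loop 2: 14 segments, perimeter = 9.7148
Total perimeter = 24.065

loops=2 perimeter=24.065


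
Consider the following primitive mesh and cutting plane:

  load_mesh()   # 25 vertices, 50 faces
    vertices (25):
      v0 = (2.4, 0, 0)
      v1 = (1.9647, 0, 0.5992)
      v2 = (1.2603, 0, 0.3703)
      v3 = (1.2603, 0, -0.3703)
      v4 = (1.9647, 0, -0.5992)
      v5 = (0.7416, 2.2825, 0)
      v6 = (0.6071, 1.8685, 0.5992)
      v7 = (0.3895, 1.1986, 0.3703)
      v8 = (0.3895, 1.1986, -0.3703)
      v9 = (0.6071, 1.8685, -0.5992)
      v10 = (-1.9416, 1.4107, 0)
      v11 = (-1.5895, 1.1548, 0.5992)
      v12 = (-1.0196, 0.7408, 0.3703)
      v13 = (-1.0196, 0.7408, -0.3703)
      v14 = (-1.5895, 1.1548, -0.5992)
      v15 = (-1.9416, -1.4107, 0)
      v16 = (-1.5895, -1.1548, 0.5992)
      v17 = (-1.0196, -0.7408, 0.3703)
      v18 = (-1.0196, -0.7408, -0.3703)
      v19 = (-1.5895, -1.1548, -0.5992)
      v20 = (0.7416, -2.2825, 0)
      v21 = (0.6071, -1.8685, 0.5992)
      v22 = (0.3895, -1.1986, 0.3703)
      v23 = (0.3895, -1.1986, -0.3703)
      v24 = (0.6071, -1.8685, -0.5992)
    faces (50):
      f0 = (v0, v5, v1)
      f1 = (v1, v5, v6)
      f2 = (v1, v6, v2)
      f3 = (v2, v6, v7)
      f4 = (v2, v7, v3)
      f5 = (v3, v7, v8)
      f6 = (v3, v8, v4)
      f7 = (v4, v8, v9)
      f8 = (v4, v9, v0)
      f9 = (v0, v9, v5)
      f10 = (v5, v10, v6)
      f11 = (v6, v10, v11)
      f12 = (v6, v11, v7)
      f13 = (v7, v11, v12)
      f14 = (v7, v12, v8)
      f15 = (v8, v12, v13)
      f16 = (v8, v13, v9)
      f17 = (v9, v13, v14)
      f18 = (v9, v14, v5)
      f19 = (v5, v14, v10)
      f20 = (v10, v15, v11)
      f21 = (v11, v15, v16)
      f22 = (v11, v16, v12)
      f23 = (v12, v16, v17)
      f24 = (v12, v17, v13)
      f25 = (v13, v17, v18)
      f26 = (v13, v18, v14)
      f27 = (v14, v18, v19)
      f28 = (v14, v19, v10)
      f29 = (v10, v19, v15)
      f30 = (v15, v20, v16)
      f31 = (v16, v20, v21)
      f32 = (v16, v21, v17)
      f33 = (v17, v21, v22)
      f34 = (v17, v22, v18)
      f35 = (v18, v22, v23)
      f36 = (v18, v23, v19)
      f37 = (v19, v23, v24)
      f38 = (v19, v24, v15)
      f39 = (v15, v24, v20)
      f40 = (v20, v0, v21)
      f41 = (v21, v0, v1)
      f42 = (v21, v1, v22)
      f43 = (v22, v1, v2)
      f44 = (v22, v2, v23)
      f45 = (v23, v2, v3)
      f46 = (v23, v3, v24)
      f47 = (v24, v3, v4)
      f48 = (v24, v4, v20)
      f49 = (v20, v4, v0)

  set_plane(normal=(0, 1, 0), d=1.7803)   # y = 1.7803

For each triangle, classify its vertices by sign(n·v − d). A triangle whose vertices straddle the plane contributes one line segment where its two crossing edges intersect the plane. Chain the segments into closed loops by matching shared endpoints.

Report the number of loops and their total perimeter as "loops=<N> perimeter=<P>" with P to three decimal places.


loops=1 perimeter=4.741

Straddling triangles (14 of 50):
  (v0,v5,v1) [-+-] → (1.10648, 1.7803, 0)–(1.01071, 1.7803, 0.131837)  len=0.1630
  (v1,v5,v6) [-++] → (1.01071, 1.7803, 0.131837)–(0.671184, 1.7803, 0.5992)  len=0.5777
  (v1,v6,v2) [-+-] → (0.671184, 1.7803, 0.5992)–(0.637933, 1.7803, 0.588395)  len=0.0350
  (v2,v6,v7) [-+-] → (0.637933, 1.7803, 0.588395)–(0.57845, 1.7803, 0.569063)  len=0.0625
  (v4,v8,v9) [--+] → (0.57845, 1.7803, -0.569063)–(0.671184, 1.7803, -0.5992)  len=0.0975
  (v4,v9,v0) [-+-] → (0.671184, 1.7803, -0.5992)–(0.691731, 1.7803, -0.570916)  len=0.0350
  (v0,v9,v5) [-++] → (0.691731, 1.7803, -0.570916)–(1.10648, 1.7803, 0)  len=0.7057
  (v5,v10,v6) [+-+] → (-0.804056, 1.7803, 0)–(0.116066, 1.7803, 0.483758)  len=1.0395
  (v6,v10,v11) [+--] → (0.116066, 1.7803, 0.483758)–(0.335641, 1.7803, 0.5992)  len=0.2481
  (v6,v11,v7) [+--] → (0.335641, 1.7803, 0.5992)–(0.57845, 1.7803, 0.569063)  len=0.2447
  (v8,v13,v9) [--+] → (0.479872, 1.7803, -0.581297)–(0.57845, 1.7803, -0.569063)  len=0.0993
  (v9,v13,v14) [+--] → (0.479872, 1.7803, -0.581297)–(0.335641, 1.7803, -0.5992)  len=0.1453
  (v9,v14,v5) [+-+] → (0.335641, 1.7803, -0.5992)–(-0.296512, 1.7803, -0.266842)  len=0.7142
  (v5,v14,v10) [+--] → (-0.296512, 1.7803, -0.266842)–(-0.804056, 1.7803, 0)  len=0.5734

Chained into 1 loop(s):
  loop 1: 14 segments, perimeter = 4.7408
Total perimeter = 4.741


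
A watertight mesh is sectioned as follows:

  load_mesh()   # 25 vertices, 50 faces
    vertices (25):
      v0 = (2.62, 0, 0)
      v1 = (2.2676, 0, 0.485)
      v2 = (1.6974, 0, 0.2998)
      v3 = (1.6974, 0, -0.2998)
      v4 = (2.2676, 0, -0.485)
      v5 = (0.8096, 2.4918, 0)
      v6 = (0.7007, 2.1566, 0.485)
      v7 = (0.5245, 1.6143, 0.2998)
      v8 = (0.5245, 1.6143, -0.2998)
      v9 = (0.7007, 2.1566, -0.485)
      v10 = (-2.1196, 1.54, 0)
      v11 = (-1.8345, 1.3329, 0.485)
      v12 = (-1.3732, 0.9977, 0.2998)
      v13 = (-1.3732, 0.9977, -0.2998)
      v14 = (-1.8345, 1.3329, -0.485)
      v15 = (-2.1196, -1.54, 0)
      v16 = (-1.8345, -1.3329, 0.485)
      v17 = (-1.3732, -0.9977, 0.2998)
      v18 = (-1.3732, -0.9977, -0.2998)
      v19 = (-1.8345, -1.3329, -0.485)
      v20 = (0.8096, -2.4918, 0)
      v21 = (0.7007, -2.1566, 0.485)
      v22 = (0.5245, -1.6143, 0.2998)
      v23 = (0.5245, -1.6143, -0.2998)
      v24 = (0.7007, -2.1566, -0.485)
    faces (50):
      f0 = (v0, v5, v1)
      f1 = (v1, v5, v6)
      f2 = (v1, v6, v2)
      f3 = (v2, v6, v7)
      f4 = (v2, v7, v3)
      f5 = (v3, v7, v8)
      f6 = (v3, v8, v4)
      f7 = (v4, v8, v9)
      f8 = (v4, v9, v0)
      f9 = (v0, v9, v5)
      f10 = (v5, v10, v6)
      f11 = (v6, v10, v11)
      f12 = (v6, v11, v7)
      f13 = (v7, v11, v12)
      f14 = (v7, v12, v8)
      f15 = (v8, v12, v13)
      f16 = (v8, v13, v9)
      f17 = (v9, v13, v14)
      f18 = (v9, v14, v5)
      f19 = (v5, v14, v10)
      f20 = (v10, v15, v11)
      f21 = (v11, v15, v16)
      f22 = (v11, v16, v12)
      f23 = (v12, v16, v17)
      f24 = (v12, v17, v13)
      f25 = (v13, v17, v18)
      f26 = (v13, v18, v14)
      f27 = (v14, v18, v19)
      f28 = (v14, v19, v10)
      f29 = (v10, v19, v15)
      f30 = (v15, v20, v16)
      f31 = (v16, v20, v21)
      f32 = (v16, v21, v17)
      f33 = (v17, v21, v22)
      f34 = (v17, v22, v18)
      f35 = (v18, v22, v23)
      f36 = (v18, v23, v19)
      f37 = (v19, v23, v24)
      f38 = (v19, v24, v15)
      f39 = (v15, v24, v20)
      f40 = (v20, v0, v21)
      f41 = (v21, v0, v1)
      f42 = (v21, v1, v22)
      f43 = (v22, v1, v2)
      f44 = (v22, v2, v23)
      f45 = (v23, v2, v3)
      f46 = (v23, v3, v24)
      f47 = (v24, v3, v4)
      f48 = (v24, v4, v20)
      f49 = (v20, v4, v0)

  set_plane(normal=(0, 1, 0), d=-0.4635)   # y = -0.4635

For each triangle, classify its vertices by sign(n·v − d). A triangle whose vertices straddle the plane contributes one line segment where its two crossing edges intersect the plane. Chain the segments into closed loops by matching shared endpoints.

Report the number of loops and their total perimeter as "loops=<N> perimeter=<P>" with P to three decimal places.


Straddling triangles (20 of 50):
  (v10,v15,v11) [+-+] → (-2.1196, -0.4635, 0)–(-2.01277, -0.4635, 0.181734)  len=0.2108
  (v11,v15,v16) [+--] → (-2.01277, -0.4635, 0.181734)–(-1.8345, -0.4635, 0.485)  len=0.3518
  (v11,v16,v12) [+-+] → (-1.8345, -0.4635, 0.485)–(-1.66242, -0.4635, 0.415914)  len=0.1854
  (v12,v16,v17) [+--] → (-1.66242, -0.4635, 0.415914)–(-1.3732, -0.4635, 0.2998)  len=0.3117
  (v12,v17,v13) [+-+] → (-1.3732, -0.4635, 0.2998)–(-1.3732, -0.4635, 0.139278)  len=0.1605
  (v13,v17,v18) [+--] → (-1.3732, -0.4635, 0.139278)–(-1.3732, -0.4635, -0.2998)  len=0.4391
  (v13,v18,v14) [+-+] → (-1.3732, -0.4635, -0.2998)–(-1.47894, -0.4635, -0.34225)  len=0.1139
  (v14,v18,v19) [+--] → (-1.47894, -0.4635, -0.34225)–(-1.8345, -0.4635, -0.485)  len=0.3831
  (v14,v19,v10) [+-+] → (-1.8345, -0.4635, -0.485)–(-1.92078, -0.4635, -0.338229)  len=0.1703
  (v10,v19,v15) [+--] → (-1.92078, -0.4635, -0.338229)–(-2.1196, -0.4635, 0)  len=0.3923
  (v20,v0,v21) [-+-] → (2.28325, -0.4635, 0)–(2.2075, -0.4635, 0.104237)  len=0.1289
  (v21,v0,v1) [-++] → (2.2075, -0.4635, 0.104237)–(1.93084, -0.4635, 0.485)  len=0.4707
  (v21,v1,v22) [-+-] → (1.93084, -0.4635, 0.485)–(1.76712, -0.4635, 0.431825)  len=0.1721
  (v22,v1,v2) [-++] → (1.76712, -0.4635, 0.431825)–(1.36064, -0.4635, 0.2998)  len=0.4274
  (v22,v2,v23) [-+-] → (1.36064, -0.4635, 0.2998)–(1.36064, -0.4635, 0.127642)  len=0.1722
  (v23,v2,v3) [-++] → (1.36064, -0.4635, 0.127642)–(1.36064, -0.4635, -0.2998)  len=0.4274
  (v23,v3,v24) [-+-] → (1.36064, -0.4635, -0.2998)–(1.48319, -0.4635, -0.339603)  len=0.1289
  (v24,v3,v4) [-++] → (1.48319, -0.4635, -0.339603)–(1.93084, -0.4635, -0.485)  len=0.4707
  (v24,v4,v20) [-+-] → (1.93084, -0.4635, -0.485)–(1.9964, -0.4635, -0.394785)  len=0.1115
  (v20,v4,v0) [-++] → (1.9964, -0.4635, -0.394785)–(2.28325, -0.4635, 0)  len=0.4880

Chained into 2 loop(s):
  loop 1: 10 segments, perimeter = 2.7190
  loop 2: 10 segments, perimeter = 2.9977
Total perimeter = 5.717

loops=2 perimeter=5.717


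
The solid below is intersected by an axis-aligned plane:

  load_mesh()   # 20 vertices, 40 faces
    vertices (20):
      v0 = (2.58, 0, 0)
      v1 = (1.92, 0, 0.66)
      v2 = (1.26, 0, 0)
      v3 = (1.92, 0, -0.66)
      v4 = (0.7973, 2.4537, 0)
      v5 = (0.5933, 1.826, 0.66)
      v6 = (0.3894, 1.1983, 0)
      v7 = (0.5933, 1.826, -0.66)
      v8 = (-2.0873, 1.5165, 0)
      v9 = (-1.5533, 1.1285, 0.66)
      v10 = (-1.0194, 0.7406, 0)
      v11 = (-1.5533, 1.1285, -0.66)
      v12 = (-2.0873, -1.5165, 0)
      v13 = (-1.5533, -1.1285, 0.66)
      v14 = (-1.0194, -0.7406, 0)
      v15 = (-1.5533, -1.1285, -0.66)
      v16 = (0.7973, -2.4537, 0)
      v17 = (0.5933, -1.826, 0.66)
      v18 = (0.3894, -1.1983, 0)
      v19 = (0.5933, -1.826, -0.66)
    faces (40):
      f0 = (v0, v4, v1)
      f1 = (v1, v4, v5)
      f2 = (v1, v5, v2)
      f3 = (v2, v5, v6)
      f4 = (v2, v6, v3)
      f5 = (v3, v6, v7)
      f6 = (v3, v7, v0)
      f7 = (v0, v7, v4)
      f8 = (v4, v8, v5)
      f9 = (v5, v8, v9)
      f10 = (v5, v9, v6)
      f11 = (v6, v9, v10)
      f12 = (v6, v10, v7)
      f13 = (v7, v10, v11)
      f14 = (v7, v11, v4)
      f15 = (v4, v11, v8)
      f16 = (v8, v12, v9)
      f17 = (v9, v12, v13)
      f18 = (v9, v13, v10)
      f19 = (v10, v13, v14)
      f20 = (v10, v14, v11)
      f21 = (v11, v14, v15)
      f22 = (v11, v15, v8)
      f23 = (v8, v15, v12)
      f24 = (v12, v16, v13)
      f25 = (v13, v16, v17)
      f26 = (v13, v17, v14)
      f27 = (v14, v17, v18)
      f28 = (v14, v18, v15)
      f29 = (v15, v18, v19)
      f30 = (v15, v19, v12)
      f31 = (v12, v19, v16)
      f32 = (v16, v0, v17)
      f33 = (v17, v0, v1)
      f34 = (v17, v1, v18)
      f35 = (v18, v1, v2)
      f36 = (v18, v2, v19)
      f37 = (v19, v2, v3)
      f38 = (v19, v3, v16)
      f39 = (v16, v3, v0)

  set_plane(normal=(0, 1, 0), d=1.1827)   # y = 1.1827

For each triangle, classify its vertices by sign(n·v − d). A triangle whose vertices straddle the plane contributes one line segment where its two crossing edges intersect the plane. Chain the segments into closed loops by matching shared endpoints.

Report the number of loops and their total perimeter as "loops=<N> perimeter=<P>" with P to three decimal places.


loops=2 perimeter=9.410

Straddling triangles (18 of 40):
  (v0,v4,v1) [-+-] → (1.72073, 1.1827, 0)–(1.37885, 1.1827, 0.341876)  len=0.4835
  (v1,v4,v5) [-++] → (1.37885, 1.1827, 0.341876)–(1.0607, 1.1827, 0.66)  len=0.4499
  (v1,v5,v2) [-+-] → (1.0607, 1.1827, 0.66)–(0.828178, 1.1827, 0.427482)  len=0.3288
  (v2,v5,v6) [-++] → (0.828178, 1.1827, 0.427482)–(0.400734, 1.1827, 0)  len=0.6045
  (v2,v6,v3) [-+-] → (0.400734, 1.1827, 0)–(0.409326, 1.1827, -0.00859217)  len=0.0122
  (v3,v6,v7) [-++] → (0.409326, 1.1827, -0.00859217)–(1.0607, 1.1827, -0.66)  len=0.9212
  (v3,v7,v0) [-+-] → (1.0607, 1.1827, -0.66)–(1.29321, 1.1827, -0.427482)  len=0.3288
  (v0,v7,v4) [-++] → (1.29321, 1.1827, -0.427482)–(1.72073, 1.1827, 0)  len=0.6046
  (v5,v8,v9) [++-] → (-1.62789, 1.1827, 0.567804)–(-1.3865, 1.1827, 0.66)  len=0.2584
  (v5,v9,v6) [+-+] → (-1.3865, 1.1827, 0.66)–(-0.0447851, 1.1827, 0.147507)  len=1.4363
  (v6,v9,v10) [+--] → (-0.0447851, 1.1827, 0.147507)–(0.341383, 1.1827, 0)  len=0.4134
  (v6,v10,v7) [+-+] → (0.341383, 1.1827, 0)–(-0.362523, 1.1827, -0.268828)  len=0.7535
  (v7,v10,v11) [+--] → (-0.362523, 1.1827, -0.268828)–(-1.3865, 1.1827, -0.66)  len=1.0961
  (v7,v11,v4) [+-+] → (-1.3865, 1.1827, -0.66)–(-1.45716, 1.1827, -0.633006)  len=0.0756
  (v4,v11,v8) [+-+] → (-1.45716, 1.1827, -0.633006)–(-1.62789, 1.1827, -0.567804)  len=0.1828
  (v8,v12,v9) [+--] → (-2.0873, 1.1827, 0)–(-1.62789, 1.1827, 0.567804)  len=0.7304
  (v11,v15,v8) [--+] → (-2.01991, 1.1827, -0.0832922)–(-1.62789, 1.1827, -0.567804)  len=0.6232
  (v8,v15,v12) [+--] → (-2.01991, 1.1827, -0.0832922)–(-2.0873, 1.1827, 0)  len=0.1071

Chained into 2 loop(s):
  loop 1: 8 segments, perimeter = 3.7335
  loop 2: 10 segments, perimeter = 5.6769
Total perimeter = 9.410


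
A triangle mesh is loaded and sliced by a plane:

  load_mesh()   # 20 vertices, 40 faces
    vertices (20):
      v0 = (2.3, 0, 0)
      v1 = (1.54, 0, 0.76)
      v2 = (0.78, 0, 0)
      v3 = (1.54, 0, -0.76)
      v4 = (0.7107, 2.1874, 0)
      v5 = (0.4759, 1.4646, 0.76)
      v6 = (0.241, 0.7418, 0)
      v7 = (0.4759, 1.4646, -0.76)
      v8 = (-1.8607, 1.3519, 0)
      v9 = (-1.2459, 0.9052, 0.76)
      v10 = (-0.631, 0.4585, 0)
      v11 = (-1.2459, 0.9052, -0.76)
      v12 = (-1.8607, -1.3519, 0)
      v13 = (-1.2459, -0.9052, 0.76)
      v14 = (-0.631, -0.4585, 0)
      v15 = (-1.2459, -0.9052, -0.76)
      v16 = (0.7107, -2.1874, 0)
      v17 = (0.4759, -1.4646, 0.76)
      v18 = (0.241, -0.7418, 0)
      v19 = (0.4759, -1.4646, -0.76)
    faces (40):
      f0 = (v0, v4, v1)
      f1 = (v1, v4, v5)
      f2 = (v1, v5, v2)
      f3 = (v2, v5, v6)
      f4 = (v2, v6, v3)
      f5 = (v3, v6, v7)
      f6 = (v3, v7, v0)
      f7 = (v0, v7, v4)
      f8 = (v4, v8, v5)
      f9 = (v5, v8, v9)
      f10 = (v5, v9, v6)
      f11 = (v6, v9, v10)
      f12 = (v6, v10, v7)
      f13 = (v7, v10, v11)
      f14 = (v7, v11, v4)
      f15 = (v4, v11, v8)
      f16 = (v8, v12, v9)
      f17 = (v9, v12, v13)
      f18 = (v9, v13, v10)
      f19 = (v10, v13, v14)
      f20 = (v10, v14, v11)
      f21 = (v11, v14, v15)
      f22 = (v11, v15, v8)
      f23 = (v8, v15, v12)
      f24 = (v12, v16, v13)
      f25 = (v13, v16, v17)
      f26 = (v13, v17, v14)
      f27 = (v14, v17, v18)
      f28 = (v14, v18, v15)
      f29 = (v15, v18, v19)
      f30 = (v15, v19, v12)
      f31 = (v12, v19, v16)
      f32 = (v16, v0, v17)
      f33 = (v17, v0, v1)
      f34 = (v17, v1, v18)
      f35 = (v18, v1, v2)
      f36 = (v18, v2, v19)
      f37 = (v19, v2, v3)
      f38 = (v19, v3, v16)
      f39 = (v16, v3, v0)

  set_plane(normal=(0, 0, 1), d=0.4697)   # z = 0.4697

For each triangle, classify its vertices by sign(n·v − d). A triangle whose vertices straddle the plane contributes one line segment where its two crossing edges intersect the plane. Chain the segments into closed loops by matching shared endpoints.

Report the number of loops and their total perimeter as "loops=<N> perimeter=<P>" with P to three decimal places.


Straddling triangles (20 of 40):
  (v0,v4,v1) [--+] → (1.22323, 0.835529, 0.4697)–(1.8303, 0, 0.4697)  len=1.0328
  (v1,v4,v5) [+-+] → (1.22323, 0.835529, 0.4697)–(0.565587, 1.74069, 0.4697)  len=1.1188
  (v1,v5,v2) [++-] → (0.592058, 0.905161, 0.4697)–(1.2497, 0, 0.4697)  len=1.1188
  (v2,v5,v6) [-+-] → (0.592058, 0.905161, 0.4697)–(0.386174, 1.18851, 0.4697)  len=0.3502
  (v4,v8,v5) [--+] → (-0.41662, 1.42155, 0.4697)–(0.565587, 1.74069, 0.4697)  len=1.0328
  (v5,v8,v9) [+-+] → (-0.41662, 1.42155, 0.4697)–(-1.48074, 1.07583, 0.4697)  len=1.1189
  (v5,v9,v6) [++-] → (-0.677943, 0.842785, 0.4697)–(0.386174, 1.18851, 0.4697)  len=1.1189
  (v6,v9,v10) [-+-] → (-0.677943, 0.842785, 0.4697)–(-1.01102, 0.734572, 0.4697)  len=0.3502
  (v8,v12,v9) [--+] → (-1.48074, 0.0430472, 0.4697)–(-1.48074, 1.07583, 0.4697)  len=1.0328
  (v9,v12,v13) [+-+] → (-1.48074, 0.0430472, 0.4697)–(-1.48074, -1.07583, 0.4697)  len=1.1189
  (v9,v13,v10) [++-] → (-1.01102, -0.384302, 0.4697)–(-1.01102, 0.734572, 0.4697)  len=1.1189
  (v10,v13,v14) [-+-] → (-1.01102, -0.384302, 0.4697)–(-1.01102, -0.734572, 0.4697)  len=0.3503
  (v12,v16,v13) [--+] → (-0.49853, -1.39497, 0.4697)–(-1.48074, -1.07583, 0.4697)  len=1.0328
  (v13,v16,v17) [+-+] → (-0.49853, -1.39497, 0.4697)–(0.565587, -1.74069, 0.4697)  len=1.1189
  (v13,v17,v14) [++-] → (0.0530933, -1.0803, 0.4697)–(-1.01102, -0.734572, 0.4697)  len=1.1189
  (v14,v17,v18) [-+-] → (0.0530933, -1.0803, 0.4697)–(0.386174, -1.18851, 0.4697)  len=0.3502
  (v16,v0,v17) [--+] → (1.17266, -0.905161, 0.4697)–(0.565587, -1.74069, 0.4697)  len=1.0328
  (v17,v0,v1) [+-+] → (1.17266, -0.905161, 0.4697)–(1.8303, 0, 0.4697)  len=1.1188
  (v17,v1,v18) [++-] → (1.04382, -0.283348, 0.4697)–(0.386174, -1.18851, 0.4697)  len=1.1188
  (v18,v1,v2) [-+-] → (1.04382, -0.283348, 0.4697)–(1.2497, 0, 0.4697)  len=0.3502

Chained into 2 loop(s):
  loop 1: 10 segments, perimeter = 10.7582
  loop 2: 10 segments, perimeter = 7.3455
Total perimeter = 18.104

loops=2 perimeter=18.104


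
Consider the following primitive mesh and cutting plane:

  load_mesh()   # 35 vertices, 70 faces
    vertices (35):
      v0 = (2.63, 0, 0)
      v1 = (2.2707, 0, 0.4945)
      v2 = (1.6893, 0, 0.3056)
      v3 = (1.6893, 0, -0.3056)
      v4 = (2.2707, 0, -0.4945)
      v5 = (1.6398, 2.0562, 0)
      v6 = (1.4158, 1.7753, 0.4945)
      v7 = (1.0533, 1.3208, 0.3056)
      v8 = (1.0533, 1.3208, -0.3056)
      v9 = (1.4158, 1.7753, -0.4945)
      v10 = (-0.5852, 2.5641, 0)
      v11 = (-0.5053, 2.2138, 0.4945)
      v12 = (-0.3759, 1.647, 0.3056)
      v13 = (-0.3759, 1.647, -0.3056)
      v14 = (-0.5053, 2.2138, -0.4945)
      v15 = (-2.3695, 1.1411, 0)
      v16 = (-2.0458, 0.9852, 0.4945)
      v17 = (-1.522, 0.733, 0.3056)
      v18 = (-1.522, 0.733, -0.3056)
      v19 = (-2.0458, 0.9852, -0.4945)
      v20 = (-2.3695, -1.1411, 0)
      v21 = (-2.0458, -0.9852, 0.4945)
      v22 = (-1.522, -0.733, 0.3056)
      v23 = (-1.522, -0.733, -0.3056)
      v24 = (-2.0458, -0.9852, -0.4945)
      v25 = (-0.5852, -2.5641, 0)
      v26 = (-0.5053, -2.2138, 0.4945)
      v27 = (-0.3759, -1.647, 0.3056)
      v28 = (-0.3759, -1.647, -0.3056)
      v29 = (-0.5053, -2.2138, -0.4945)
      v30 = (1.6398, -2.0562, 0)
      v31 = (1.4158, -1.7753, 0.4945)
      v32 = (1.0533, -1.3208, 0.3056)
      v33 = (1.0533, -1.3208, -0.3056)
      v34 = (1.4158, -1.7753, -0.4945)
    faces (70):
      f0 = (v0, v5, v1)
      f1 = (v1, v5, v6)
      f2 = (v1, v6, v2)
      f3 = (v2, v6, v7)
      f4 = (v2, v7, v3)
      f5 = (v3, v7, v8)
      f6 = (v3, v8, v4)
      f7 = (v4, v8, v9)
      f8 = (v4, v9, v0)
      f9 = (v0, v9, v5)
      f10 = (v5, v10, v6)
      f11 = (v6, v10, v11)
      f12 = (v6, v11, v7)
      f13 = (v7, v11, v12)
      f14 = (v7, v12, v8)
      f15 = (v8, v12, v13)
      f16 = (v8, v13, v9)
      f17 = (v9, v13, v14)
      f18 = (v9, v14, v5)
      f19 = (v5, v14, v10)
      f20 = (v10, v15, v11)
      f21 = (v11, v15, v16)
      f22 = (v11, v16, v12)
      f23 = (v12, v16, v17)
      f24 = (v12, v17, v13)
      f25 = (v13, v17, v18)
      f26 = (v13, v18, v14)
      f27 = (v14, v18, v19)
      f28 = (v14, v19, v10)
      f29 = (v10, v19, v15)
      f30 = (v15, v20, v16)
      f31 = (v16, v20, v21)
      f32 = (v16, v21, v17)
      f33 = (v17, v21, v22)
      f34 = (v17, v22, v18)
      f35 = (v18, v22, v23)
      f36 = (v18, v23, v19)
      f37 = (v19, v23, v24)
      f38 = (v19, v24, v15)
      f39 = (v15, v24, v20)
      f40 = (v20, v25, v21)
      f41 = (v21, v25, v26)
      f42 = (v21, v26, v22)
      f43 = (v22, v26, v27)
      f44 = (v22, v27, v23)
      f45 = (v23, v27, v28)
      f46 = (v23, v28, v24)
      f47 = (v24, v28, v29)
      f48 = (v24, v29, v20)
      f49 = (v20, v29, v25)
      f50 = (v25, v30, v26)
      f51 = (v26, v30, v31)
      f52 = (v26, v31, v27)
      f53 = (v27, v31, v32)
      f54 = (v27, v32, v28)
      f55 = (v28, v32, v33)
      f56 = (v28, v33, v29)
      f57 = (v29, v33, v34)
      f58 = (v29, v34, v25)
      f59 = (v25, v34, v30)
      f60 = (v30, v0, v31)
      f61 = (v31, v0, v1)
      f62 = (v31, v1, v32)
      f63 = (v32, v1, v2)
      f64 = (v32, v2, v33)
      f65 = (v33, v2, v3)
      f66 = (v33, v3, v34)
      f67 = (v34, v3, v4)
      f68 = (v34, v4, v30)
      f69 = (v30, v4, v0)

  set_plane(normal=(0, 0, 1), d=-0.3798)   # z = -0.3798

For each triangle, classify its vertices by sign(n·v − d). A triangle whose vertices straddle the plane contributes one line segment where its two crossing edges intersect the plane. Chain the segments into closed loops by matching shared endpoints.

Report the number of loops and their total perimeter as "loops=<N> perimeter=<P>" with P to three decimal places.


Straddling triangles (28 of 70):
  (v3,v8,v4) [++-] → (1.5315, 0.801989, -0.3798)–(1.91767, 0, -0.3798)  len=0.8901
  (v4,v8,v9) [-+-] → (1.5315, 0.801989, -0.3798)–(1.19569, 1.49933, -0.3798)  len=0.7740
  (v4,v9,v0) [--+] → (1.69744, 1.36352, -0.3798)–(2.35404, 0, -0.3798)  len=1.5134
  (v0,v9,v5) [+-+] → (1.69744, 1.36352, -0.3798)–(1.46776, 1.84046, -0.3798)  len=0.5294
  (v8,v13,v9) [++-] → (0.327881, 1.6974, -0.3798)–(1.19569, 1.49933, -0.3798)  len=0.8901
  (v9,v13,v14) [-+-] → (0.327881, 1.6974, -0.3798)–(-0.426728, 1.86964, -0.3798)  len=0.7740
  (v9,v14,v5) [--+] → (-0.00774091, 2.17724, -0.3798)–(1.46776, 1.84046, -0.3798)  len=1.5134
  (v5,v14,v10) [+-+] → (-0.00774091, 2.17724, -0.3798)–(-0.523833, 2.29505, -0.3798)  len=0.5294
  (v13,v18,v14) [++-] → (-1.12264, 1.31466, -0.3798)–(-0.426728, 1.86964, -0.3798)  len=0.8901
  (v14,v18,v19) [-+-] → (-1.12264, 1.31466, -0.3798)–(-1.72775, 0.832064, -0.3798)  len=0.7740
  (v14,v19,v10) [--+] → (-1.70701, 1.35143, -0.3798)–(-0.523833, 2.29505, -0.3798)  len=1.5134
  (v10,v19,v15) [+-+] → (-1.70701, 1.35143, -0.3798)–(-2.12088, 1.02136, -0.3798)  len=0.5294
  (v18,v23,v19) [++-] → (-1.72775, -0.0580903, -0.3798)–(-1.72775, 0.832064, -0.3798)  len=0.8902
  (v19,v23,v24) [-+-] → (-1.72775, -0.0580903, -0.3798)–(-1.72775, -0.832064, -0.3798)  len=0.7740
  (v19,v24,v15) [--+] → (-2.12088, -0.492002, -0.3798)–(-2.12088, 1.02136, -0.3798)  len=1.5134
  (v15,v24,v20) [+-+] → (-2.12088, -0.492002, -0.3798)–(-2.12088, -1.02136, -0.3798)  len=0.5294
  (v23,v28,v24) [++-] → (-1.03184, -1.38704, -0.3798)–(-1.72775, -0.832064, -0.3798)  len=0.8901
  (v24,v28,v29) [-+-] → (-1.03184, -1.38704, -0.3798)–(-0.426728, -1.86964, -0.3798)  len=0.7740
  (v24,v29,v20) [--+] → (-0.937704, -1.96499, -0.3798)–(-2.12088, -1.02136, -0.3798)  len=1.5134
  (v20,v29,v25) [+-+] → (-0.937704, -1.96499, -0.3798)–(-0.523833, -2.29505, -0.3798)  len=0.5294
  (v28,v33,v29) [++-] → (0.441081, -1.67157, -0.3798)–(-0.426728, -1.86964, -0.3798)  len=0.8901
  (v29,v33,v34) [-+-] → (0.441081, -1.67157, -0.3798)–(1.19569, -1.49933, -0.3798)  len=0.7740
  (v29,v34,v25) [--+] → (0.951665, -1.95826, -0.3798)–(-0.523833, -2.29505, -0.3798)  len=1.5134
  (v25,v34,v30) [+-+] → (0.951665, -1.95826, -0.3798)–(1.46776, -1.84046, -0.3798)  len=0.5294
  (v33,v3,v34) [++-] → (1.58187, -0.697339, -0.3798)–(1.19569, -1.49933, -0.3798)  len=0.8901
  (v34,v3,v4) [-+-] → (1.58187, -0.697339, -0.3798)–(1.91767, 0, -0.3798)  len=0.7740
  (v34,v4,v30) [--+] → (2.12436, -0.476939, -0.3798)–(1.46776, -1.84046, -0.3798)  len=1.5134
  (v30,v4,v0) [+-+] → (2.12436, -0.476939, -0.3798)–(2.35404, 0, -0.3798)  len=0.5294

Chained into 2 loop(s):
  loop 1: 14 segments, perimeter = 11.6488
  loop 2: 14 segments, perimeter = 14.2993
Total perimeter = 25.948

loops=2 perimeter=25.948


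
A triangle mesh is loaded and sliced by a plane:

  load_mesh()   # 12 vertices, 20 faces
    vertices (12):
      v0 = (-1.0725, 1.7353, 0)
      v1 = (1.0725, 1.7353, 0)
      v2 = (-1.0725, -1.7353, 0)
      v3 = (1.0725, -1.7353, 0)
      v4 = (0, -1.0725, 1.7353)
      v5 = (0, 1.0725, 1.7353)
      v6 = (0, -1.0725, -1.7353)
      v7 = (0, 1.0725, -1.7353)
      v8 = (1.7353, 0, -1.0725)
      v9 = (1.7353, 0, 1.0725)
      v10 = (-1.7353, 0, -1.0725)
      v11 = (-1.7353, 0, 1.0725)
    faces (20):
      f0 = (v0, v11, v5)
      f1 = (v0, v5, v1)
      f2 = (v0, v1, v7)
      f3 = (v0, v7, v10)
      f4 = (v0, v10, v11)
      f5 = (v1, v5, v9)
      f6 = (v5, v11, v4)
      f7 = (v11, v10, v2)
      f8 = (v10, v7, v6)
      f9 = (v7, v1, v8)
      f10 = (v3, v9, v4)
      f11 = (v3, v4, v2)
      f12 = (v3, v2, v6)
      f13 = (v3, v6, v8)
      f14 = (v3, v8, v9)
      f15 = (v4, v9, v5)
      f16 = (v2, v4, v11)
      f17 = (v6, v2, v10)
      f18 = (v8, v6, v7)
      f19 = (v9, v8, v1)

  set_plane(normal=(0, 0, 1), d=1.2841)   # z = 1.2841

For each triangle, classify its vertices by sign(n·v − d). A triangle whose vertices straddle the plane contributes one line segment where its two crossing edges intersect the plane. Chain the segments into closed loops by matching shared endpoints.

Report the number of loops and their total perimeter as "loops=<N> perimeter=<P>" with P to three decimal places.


loops=1 perimeter=7.590

Straddling triangles (8 of 20):
  (v0,v11,v5) [--+] → (-1.1813, 0.342397, 1.2841)–(-0.278864, 1.24484, 1.2841)  len=1.2762
  (v0,v5,v1) [-+-] → (-0.278864, 1.24484, 1.2841)–(0.278864, 1.24484, 1.2841)  len=0.5577
  (v1,v5,v9) [-+-] → (0.278864, 1.24484, 1.2841)–(1.1813, 0.342397, 1.2841)  len=1.2762
  (v5,v11,v4) [+-+] → (-1.1813, 0.342397, 1.2841)–(-1.1813, -0.342397, 1.2841)  len=0.6848
  (v3,v9,v4) [--+] → (1.1813, -0.342397, 1.2841)–(0.278864, -1.24484, 1.2841)  len=1.2762
  (v3,v4,v2) [-+-] → (0.278864, -1.24484, 1.2841)–(-0.278864, -1.24484, 1.2841)  len=0.5577
  (v4,v9,v5) [+-+] → (1.1813, -0.342397, 1.2841)–(1.1813, 0.342397, 1.2841)  len=0.6848
  (v2,v4,v11) [-+-] → (-0.278864, -1.24484, 1.2841)–(-1.1813, -0.342397, 1.2841)  len=1.2762

Chained into 1 loop(s):
  loop 1: 8 segments, perimeter = 7.5900
Total perimeter = 7.590


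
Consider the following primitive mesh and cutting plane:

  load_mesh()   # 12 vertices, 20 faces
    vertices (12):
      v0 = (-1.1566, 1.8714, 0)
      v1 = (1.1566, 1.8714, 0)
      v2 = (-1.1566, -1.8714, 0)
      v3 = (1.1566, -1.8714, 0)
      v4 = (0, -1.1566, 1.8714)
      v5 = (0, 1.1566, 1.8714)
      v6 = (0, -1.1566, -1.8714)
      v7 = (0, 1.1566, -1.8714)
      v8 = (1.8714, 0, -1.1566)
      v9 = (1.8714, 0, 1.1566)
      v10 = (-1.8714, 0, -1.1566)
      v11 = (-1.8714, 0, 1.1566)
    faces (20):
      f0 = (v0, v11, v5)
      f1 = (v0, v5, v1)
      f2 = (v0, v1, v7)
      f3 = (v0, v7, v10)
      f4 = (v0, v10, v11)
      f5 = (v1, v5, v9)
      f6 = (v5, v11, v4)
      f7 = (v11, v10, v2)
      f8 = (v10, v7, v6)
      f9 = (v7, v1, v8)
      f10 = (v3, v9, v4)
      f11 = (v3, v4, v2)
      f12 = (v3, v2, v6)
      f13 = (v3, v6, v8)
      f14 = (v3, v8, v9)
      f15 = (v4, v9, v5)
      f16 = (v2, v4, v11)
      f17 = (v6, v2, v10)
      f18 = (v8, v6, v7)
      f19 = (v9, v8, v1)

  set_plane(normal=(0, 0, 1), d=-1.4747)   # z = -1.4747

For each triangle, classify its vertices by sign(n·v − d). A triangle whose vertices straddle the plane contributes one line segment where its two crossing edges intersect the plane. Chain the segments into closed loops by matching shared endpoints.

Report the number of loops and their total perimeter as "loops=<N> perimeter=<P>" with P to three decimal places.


Straddling triangles (8 of 20):
  (v0,v1,v7) [++-] → (0.245176, 1.30812, -1.4747)–(-0.245176, 1.30812, -1.4747)  len=0.4904
  (v0,v7,v10) [+-+] → (-0.245176, 1.30812, -1.4747)–(-1.03859, 0.51471, -1.4747)  len=1.1221
  (v10,v7,v6) [+--] → (-1.03859, 0.51471, -1.4747)–(-1.03859, -0.51471, -1.4747)  len=1.0294
  (v7,v1,v8) [-++] → (0.245176, 1.30812, -1.4747)–(1.03859, 0.51471, -1.4747)  len=1.1221
  (v3,v2,v6) [++-] → (-0.245176, -1.30812, -1.4747)–(0.245176, -1.30812, -1.4747)  len=0.4904
  (v3,v6,v8) [+-+] → (0.245176, -1.30812, -1.4747)–(1.03859, -0.51471, -1.4747)  len=1.1221
  (v6,v2,v10) [-++] → (-0.245176, -1.30812, -1.4747)–(-1.03859, -0.51471, -1.4747)  len=1.1221
  (v8,v6,v7) [+--] → (1.03859, -0.51471, -1.4747)–(1.03859, 0.51471, -1.4747)  len=1.0294

Chained into 1 loop(s):
  loop 1: 8 segments, perimeter = 7.5278
Total perimeter = 7.528

loops=1 perimeter=7.528


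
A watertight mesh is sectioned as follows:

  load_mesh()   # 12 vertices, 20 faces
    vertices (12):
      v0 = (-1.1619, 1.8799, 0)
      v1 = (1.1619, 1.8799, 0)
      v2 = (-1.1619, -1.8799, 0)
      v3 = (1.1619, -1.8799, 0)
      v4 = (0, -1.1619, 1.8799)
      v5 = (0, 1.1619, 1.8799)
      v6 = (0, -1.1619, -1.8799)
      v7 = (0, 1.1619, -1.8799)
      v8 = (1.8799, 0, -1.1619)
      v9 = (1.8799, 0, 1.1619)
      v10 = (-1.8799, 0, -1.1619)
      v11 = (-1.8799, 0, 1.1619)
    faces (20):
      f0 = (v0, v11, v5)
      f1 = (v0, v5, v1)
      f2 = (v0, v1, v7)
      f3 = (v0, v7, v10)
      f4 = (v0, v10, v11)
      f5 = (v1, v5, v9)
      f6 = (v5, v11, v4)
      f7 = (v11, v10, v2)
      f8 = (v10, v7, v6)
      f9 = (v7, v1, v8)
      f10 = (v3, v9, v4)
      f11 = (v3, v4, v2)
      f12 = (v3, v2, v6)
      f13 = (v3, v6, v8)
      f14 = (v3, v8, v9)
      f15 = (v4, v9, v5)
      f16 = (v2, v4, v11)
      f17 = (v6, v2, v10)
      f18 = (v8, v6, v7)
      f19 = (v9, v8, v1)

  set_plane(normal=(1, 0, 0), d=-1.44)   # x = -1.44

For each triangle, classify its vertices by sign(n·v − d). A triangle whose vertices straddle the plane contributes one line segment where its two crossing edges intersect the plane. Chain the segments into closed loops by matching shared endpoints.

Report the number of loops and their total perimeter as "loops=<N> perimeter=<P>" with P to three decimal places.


loops=1 perimeter=7.865

Straddling triangles (8 of 20):
  (v0,v11,v5) [+-+] → (-1.44, 1.15177, 0.450034)–(-1.44, 0.271887, 1.32991)  len=1.2443
  (v0,v7,v10) [++-] → (-1.44, 0.271887, -1.32991)–(-1.44, 1.15177, -0.450034)  len=1.2443
  (v0,v10,v11) [+--] → (-1.44, 1.15177, -0.450034)–(-1.44, 1.15177, 0.450034)  len=0.9001
  (v5,v11,v4) [+-+] → (-1.44, 0.271887, 1.32991)–(-1.44, -0.271887, 1.32991)  len=0.5438
  (v11,v10,v2) [--+] → (-1.44, -1.15177, -0.450034)–(-1.44, -1.15177, 0.450034)  len=0.9001
  (v10,v7,v6) [-++] → (-1.44, 0.271887, -1.32991)–(-1.44, -0.271887, -1.32991)  len=0.5438
  (v2,v4,v11) [++-] → (-1.44, -0.271887, 1.32991)–(-1.44, -1.15177, 0.450034)  len=1.2443
  (v6,v2,v10) [++-] → (-1.44, -1.15177, -0.450034)–(-1.44, -0.271887, -1.32991)  len=1.2443

Chained into 1 loop(s):
  loop 1: 8 segments, perimeter = 7.8650
Total perimeter = 7.865
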